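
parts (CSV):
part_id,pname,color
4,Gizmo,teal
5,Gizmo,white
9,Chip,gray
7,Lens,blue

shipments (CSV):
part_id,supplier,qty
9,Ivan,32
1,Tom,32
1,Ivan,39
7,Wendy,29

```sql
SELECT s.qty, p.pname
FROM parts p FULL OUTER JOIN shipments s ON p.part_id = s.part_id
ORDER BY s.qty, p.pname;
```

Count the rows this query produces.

FULL OUTER JOIN keeps every row from both sides; unmatched rows get NULL for the other side's columns.
Matching on p.part_id = s.part_id.
Matched pairs: 2; unmatched p rows kept: 2; unmatched s rows kept: 2.
Total: 2 matched + 4 padded = 6 rows.

6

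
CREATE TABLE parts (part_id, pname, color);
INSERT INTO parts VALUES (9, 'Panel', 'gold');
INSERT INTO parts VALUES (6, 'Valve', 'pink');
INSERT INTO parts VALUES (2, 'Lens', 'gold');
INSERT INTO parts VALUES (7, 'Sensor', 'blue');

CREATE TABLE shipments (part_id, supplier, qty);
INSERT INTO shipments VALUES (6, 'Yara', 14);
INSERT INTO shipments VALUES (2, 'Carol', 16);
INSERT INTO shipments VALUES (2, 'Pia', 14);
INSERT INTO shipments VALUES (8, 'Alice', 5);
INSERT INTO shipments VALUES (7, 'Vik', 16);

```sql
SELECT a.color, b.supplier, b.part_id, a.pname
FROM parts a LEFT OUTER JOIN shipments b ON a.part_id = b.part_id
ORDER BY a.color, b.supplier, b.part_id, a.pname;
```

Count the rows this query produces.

LEFT JOIN keeps every row from `parts`; unmatched rows get NULL for `shipments`'s columns.
Matching on a.part_id = b.part_id.
- part_id=9: no b row matches, row kept with b columns NULL.
- part_id=6: 1 matching b row(s), so 1 row(s) emitted.
- part_id=2: 2 matching b row(s), so 2 row(s) emitted.
- part_id=7: 1 matching b row(s), so 1 row(s) emitted.
Total: 4 matched + 1 padded = 5 rows.

5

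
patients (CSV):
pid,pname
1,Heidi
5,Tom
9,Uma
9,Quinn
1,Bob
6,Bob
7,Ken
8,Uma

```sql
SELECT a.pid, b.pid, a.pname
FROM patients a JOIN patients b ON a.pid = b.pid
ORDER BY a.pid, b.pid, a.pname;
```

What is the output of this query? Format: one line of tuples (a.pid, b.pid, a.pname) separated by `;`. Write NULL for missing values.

(1, 1, Bob); (1, 1, Bob); (1, 1, Heidi); (1, 1, Heidi); (5, 5, Tom); (6, 6, Bob); (7, 7, Ken); (8, 8, Uma); (9, 9, Quinn); (9, 9, Quinn); (9, 9, Uma); (9, 9, Uma)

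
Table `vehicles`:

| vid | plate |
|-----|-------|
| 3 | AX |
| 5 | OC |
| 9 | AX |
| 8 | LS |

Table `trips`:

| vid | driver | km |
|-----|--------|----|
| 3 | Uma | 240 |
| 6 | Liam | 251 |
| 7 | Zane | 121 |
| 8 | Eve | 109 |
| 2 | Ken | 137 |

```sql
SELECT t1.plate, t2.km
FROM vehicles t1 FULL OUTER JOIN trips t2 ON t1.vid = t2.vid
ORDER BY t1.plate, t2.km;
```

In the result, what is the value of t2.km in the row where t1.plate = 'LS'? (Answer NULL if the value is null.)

109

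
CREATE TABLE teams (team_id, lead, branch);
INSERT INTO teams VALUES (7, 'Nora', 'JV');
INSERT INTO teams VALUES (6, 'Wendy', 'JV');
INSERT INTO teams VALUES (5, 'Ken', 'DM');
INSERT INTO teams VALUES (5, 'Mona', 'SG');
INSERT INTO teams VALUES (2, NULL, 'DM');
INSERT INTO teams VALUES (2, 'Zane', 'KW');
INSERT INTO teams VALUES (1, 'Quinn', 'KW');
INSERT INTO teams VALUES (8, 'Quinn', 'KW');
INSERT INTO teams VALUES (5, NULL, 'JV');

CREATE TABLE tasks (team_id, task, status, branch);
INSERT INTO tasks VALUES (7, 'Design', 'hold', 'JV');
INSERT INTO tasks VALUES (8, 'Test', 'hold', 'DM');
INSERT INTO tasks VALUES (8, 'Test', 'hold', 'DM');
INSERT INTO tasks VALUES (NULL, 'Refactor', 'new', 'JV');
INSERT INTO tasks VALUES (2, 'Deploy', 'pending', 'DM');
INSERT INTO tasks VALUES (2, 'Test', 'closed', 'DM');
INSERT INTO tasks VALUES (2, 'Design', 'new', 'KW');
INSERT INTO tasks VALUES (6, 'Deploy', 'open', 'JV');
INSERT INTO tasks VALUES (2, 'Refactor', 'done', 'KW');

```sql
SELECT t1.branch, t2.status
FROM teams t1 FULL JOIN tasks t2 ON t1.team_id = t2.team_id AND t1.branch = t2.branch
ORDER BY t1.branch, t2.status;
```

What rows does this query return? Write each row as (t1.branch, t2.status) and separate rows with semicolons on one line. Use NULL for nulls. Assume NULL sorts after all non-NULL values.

(DM, closed); (DM, pending); (DM, NULL); (JV, hold); (JV, open); (JV, NULL); (KW, done); (KW, new); (KW, NULL); (KW, NULL); (SG, NULL); (NULL, hold); (NULL, hold); (NULL, new)

FULL OUTER JOIN keeps every row from both sides; unmatched rows get NULL for the other side's columns.
Matching on t1.team_id = t2.team_id AND t1.branch = t2.branch. A NULL in a compared column never satisfies the condition.
- t1 (team_id=7, branch=JV) pairs with 1 row(s) of t2.
- t1 (team_id=6, branch=JV) pairs with 1 row(s) of t2.
- t1 (team_id=5, branch=DM) has no partner → padded with NULL.
- t1 (team_id=5, branch=SG) has no partner → padded with NULL.
- t1 (team_id=2, branch=DM) pairs with 2 row(s) of t2.
- t1 (team_id=2, branch=KW) pairs with 2 row(s) of t2.
- t1 (team_id=1, branch=KW) has no partner → padded with NULL.
- t1 (team_id=8, branch=KW) has no partner → padded with NULL.
- t1 (team_id=5, branch=JV) has no partner → padded with NULL.
- plus 3 unmatched t2 row(s), each kept with NULL t1 columns.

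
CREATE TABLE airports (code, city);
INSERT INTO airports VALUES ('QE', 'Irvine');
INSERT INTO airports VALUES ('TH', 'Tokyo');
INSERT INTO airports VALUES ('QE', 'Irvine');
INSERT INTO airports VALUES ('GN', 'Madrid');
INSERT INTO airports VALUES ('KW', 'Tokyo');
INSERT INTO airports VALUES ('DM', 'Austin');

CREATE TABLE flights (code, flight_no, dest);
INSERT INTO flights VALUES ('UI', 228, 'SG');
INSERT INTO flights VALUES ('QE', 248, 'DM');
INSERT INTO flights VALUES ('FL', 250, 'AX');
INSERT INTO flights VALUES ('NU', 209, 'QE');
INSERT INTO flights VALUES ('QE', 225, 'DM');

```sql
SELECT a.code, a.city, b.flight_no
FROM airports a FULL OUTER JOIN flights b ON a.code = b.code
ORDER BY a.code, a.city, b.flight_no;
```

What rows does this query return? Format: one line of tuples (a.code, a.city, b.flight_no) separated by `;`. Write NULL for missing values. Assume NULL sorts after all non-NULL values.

(DM, Austin, NULL); (GN, Madrid, NULL); (KW, Tokyo, NULL); (QE, Irvine, 225); (QE, Irvine, 225); (QE, Irvine, 248); (QE, Irvine, 248); (TH, Tokyo, NULL); (NULL, NULL, 209); (NULL, NULL, 228); (NULL, NULL, 250)

FULL OUTER JOIN keeps every row from both sides; unmatched rows get NULL for the other side's columns.
Matching on a.code = b.code.
Matched pairs: 4; unmatched a rows kept: 4; unmatched b rows kept: 3.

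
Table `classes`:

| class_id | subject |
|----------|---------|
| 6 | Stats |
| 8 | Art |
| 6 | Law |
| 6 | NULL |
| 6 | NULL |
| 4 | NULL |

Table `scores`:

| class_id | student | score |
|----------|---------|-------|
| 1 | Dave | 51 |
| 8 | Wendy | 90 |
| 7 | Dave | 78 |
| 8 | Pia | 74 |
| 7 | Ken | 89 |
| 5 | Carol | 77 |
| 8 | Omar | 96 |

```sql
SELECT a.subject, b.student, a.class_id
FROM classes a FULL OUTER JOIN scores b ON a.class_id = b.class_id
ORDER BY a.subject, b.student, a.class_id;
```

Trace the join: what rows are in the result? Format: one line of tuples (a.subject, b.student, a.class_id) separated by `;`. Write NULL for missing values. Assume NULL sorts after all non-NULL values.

(Art, Omar, 8); (Art, Pia, 8); (Art, Wendy, 8); (Law, NULL, 6); (Stats, NULL, 6); (NULL, Carol, NULL); (NULL, Dave, NULL); (NULL, Dave, NULL); (NULL, Ken, NULL); (NULL, NULL, 4); (NULL, NULL, 6); (NULL, NULL, 6)

FULL OUTER JOIN keeps every row from both sides; unmatched rows get NULL for the other side's columns.
Matching on a.class_id = b.class_id.
- a row (class_id=6): no match → kept, b columns NULL.
- a row (class_id=8): matches 3 b row(s) → 3 output row(s).
- a row (class_id=6): no match → kept, b columns NULL.
- a row (class_id=6): no match → kept, b columns NULL.
- a row (class_id=6): no match → kept, b columns NULL.
- a row (class_id=4): no match → kept, b columns NULL.
- plus 4 unmatched b row(s), each kept with NULL a columns.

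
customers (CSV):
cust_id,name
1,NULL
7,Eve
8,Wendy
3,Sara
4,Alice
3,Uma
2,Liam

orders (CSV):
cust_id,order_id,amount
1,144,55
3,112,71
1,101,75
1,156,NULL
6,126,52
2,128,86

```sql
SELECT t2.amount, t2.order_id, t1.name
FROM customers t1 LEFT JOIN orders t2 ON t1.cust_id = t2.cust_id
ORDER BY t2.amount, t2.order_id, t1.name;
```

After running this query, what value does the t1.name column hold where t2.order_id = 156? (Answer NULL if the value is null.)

LEFT JOIN keeps every row from `customers`; unmatched rows get NULL for `orders`'s columns.
Matching on t1.cust_id = t2.cust_id.
- t1 row (cust_id=1): matches 3 t2 row(s) → 3 output row(s).
- t1 row (cust_id=7): no match → kept, t2 columns NULL.
- t1 row (cust_id=8): no match → kept, t2 columns NULL.
- t1 row (cust_id=3): matches 1 t2 row(s) → 1 output row(s).
- t1 row (cust_id=4): no match → kept, t2 columns NULL.
- t1 row (cust_id=3): matches 1 t2 row(s) → 1 output row(s).
- t1 row (cust_id=2): matches 1 t2 row(s) → 1 output row(s).

NULL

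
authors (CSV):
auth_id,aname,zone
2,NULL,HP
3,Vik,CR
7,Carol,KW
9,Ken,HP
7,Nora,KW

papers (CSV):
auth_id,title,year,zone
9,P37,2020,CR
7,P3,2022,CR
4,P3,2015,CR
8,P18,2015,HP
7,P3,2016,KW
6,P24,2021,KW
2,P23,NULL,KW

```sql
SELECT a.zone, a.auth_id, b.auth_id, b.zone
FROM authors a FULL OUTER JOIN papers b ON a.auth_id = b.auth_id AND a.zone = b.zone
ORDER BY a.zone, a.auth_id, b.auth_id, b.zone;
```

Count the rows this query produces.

FULL OUTER JOIN keeps every row from both sides; unmatched rows get NULL for the other side's columns.
Matching on a.auth_id = b.auth_id AND a.zone = b.zone.
Matched pairs: 2; unmatched a rows kept: 3; unmatched b rows kept: 6.
Total: 2 matched + 9 padded = 11 rows.

11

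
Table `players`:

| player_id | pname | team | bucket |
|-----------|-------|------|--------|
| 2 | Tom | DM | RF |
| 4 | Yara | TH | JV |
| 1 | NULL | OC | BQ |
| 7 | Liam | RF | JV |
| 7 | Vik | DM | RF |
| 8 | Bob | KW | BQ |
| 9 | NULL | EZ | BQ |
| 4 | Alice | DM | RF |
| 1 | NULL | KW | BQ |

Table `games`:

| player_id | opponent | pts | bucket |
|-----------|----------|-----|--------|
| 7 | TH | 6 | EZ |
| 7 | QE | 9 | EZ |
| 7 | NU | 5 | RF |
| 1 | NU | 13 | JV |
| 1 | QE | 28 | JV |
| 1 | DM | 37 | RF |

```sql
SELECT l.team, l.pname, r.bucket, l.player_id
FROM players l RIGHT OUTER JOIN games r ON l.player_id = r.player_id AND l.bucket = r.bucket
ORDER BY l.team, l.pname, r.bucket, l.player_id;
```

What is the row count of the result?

6

RIGHT JOIN keeps every row from `games`; unmatched rows get NULL for `players`'s columns.
Matching on l.player_id = r.player_id AND l.bucket = r.bucket.
Matched pairs: 1; unmatched r rows kept: 5.
Total: 1 matched + 5 padded = 6 rows.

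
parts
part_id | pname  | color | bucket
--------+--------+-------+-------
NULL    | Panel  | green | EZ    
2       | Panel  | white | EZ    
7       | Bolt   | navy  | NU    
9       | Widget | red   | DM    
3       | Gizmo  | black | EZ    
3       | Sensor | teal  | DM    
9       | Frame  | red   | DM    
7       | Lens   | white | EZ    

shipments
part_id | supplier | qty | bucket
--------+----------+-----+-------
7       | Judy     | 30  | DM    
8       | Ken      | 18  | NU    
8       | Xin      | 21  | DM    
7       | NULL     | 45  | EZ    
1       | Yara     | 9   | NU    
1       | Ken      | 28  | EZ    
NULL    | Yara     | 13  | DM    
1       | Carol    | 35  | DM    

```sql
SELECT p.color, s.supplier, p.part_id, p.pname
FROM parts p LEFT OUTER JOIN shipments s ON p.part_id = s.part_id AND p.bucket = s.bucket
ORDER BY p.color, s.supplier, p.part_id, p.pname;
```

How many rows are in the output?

8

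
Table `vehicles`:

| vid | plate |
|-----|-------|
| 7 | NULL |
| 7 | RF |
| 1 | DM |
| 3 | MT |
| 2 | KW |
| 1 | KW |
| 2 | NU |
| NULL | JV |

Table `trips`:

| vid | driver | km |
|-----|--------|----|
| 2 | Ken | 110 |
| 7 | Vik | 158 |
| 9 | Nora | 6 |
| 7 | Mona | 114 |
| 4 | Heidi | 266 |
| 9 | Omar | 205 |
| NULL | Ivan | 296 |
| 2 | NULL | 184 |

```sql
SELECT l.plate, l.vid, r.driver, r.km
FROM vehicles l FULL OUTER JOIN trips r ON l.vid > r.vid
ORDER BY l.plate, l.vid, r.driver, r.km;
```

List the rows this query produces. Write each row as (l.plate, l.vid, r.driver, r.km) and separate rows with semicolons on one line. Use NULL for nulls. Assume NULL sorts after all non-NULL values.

(DM, 1, NULL, NULL); (JV, NULL, NULL, NULL); (KW, 1, NULL, NULL); (KW, 2, NULL, NULL); (MT, 3, Ken, 110); (MT, 3, NULL, 184); (NU, 2, NULL, NULL); (RF, 7, Heidi, 266); (RF, 7, Ken, 110); (RF, 7, NULL, 184); (NULL, 7, Heidi, 266); (NULL, 7, Ken, 110); (NULL, 7, NULL, 184); (NULL, NULL, Ivan, 296); (NULL, NULL, Mona, 114); (NULL, NULL, Nora, 6); (NULL, NULL, Omar, 205); (NULL, NULL, Vik, 158)

FULL OUTER JOIN keeps every row from both sides; unmatched rows get NULL for the other side's columns.
Matching on l.vid > r.vid. A NULL in a compared column never satisfies the condition.
- l row (vid=7): matches 3 r row(s) → 3 output row(s).
- l row (vid=7): matches 3 r row(s) → 3 output row(s).
- l row (vid=1): no match → kept, r columns NULL.
- l row (vid=3): matches 2 r row(s) → 2 output row(s).
- l row (vid=2): no match → kept, r columns NULL.
- l row (vid=1): no match → kept, r columns NULL.
- l row (vid=2): no match → kept, r columns NULL.
- l row (vid=NULL): no match → kept, r columns NULL.
- 5 r row(s) had no l match → kept, l columns NULL.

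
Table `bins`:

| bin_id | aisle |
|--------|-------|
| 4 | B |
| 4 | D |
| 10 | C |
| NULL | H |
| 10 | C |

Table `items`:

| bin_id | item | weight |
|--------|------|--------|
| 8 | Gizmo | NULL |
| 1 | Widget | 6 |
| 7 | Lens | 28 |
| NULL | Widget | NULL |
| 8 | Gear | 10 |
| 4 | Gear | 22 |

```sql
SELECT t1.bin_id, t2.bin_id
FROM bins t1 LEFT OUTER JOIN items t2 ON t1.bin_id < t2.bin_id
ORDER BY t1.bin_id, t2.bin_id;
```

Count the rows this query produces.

LEFT JOIN keeps every row from `bins`; unmatched rows get NULL for `items`'s columns.
Matching on t1.bin_id < t2.bin_id. A NULL in a compared column never satisfies the condition.
- t1 (bin_id=4) pairs with 3 row(s) of t2.
- t1 (bin_id=4) pairs with 3 row(s) of t2.
- t1 (bin_id=10) has no partner → padded with NULL.
- t1 (bin_id=NULL) has no partner → padded with NULL.
- t1 (bin_id=10) has no partner → padded with NULL.
Total: 6 matched + 3 padded = 9 rows.

9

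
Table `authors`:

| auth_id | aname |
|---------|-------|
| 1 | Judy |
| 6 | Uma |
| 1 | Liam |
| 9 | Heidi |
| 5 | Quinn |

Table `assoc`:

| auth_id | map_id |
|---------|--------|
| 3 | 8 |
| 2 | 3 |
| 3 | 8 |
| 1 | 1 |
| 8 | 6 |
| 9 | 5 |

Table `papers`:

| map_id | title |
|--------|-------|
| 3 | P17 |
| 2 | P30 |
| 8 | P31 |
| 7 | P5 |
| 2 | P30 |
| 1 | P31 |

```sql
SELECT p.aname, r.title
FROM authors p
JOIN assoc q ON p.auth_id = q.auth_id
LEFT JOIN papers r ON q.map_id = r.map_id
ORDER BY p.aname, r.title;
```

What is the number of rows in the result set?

Joins associate left-to-right: authors INNER JOIN assoc on auth_id gives 3 intermediate row(s).
Then LEFT JOIN `papers r` on map_id: each of those 3 rows is kept; rows whose q.map_id has no match in r get NULL for r's columns.
Result: 3 row(s).

3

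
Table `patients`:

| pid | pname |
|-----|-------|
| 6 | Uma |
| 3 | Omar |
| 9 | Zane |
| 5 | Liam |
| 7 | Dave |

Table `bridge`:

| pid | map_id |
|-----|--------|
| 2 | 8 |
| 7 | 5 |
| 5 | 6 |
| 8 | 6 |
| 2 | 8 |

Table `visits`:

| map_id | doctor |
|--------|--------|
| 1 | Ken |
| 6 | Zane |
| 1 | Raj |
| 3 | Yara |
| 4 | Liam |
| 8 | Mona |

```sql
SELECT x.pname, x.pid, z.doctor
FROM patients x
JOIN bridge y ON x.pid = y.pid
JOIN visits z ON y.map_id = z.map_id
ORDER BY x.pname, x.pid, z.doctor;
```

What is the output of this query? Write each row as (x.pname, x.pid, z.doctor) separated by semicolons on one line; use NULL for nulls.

(Liam, 5, Zane)

Joins associate left-to-right: patients INNER JOIN bridge on pid gives 2 intermediate row(s).
Then INNER JOIN `visits z` on map_id: keep only rows whose y.map_id appears in z.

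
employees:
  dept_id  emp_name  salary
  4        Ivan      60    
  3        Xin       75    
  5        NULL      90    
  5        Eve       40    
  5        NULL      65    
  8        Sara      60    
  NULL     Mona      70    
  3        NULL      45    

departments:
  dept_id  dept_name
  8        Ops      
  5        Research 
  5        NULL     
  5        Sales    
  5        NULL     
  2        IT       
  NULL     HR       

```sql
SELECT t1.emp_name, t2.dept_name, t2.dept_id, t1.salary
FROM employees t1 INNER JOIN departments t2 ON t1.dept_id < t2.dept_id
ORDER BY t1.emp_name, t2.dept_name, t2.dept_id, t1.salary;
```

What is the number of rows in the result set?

18

INNER JOIN keeps only pairs where the ON condition holds.
Matching on t1.dept_id < t2.dept_id. A NULL in a compared column never satisfies the condition.
- t1[0] dept_id=4 → 5 match(es) in t2 → 5 row(s).
- t1[1] dept_id=3 → 5 match(es) in t2 → 5 row(s).
- t1[2] dept_id=5 → 1 match(es) in t2 → 1 row(s).
- t1[3] dept_id=5 → 1 match(es) in t2 → 1 row(s).
- t1[4] dept_id=5 → 1 match(es) in t2 → 1 row(s).
- t1[5] dept_id=8 → no match; dropped.
- t1[6] dept_id=NULL → no match; dropped.
- t1[7] dept_id=3 → 5 match(es) in t2 → 5 row(s).
Total: 18 rows.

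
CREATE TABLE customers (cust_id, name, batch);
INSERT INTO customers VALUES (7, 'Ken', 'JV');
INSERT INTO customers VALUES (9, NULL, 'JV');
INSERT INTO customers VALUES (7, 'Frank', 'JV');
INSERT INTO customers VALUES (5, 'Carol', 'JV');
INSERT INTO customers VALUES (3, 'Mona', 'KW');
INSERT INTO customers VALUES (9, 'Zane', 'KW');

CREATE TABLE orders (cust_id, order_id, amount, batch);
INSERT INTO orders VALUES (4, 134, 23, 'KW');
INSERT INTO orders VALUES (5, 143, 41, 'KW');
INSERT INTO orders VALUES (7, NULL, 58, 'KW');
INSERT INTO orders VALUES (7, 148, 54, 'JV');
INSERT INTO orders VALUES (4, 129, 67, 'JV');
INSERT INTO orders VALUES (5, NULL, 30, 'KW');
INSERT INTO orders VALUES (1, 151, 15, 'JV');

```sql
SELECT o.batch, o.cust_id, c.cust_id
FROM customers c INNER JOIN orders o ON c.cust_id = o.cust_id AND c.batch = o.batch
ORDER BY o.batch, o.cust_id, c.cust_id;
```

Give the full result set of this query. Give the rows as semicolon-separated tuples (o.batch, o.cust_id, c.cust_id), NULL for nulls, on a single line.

(JV, 7, 7); (JV, 7, 7)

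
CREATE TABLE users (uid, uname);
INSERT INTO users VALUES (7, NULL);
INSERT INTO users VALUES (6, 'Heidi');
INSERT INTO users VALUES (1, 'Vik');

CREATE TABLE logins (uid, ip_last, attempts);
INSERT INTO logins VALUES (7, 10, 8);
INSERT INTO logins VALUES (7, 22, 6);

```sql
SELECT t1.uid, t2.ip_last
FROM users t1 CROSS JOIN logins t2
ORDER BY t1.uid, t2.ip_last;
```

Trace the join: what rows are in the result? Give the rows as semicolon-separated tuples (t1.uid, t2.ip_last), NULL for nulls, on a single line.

(1, 10); (1, 22); (6, 10); (6, 22); (7, 10); (7, 22)

CROSS JOIN pairs every row of `users` with every row of `logins`: 3 × 2 = 6 rows.
After projecting and ordering:
t1.uid | t2.ip_last
1 | 10
1 | 22
6 | 10
6 | 22
7 | 10
7 | 22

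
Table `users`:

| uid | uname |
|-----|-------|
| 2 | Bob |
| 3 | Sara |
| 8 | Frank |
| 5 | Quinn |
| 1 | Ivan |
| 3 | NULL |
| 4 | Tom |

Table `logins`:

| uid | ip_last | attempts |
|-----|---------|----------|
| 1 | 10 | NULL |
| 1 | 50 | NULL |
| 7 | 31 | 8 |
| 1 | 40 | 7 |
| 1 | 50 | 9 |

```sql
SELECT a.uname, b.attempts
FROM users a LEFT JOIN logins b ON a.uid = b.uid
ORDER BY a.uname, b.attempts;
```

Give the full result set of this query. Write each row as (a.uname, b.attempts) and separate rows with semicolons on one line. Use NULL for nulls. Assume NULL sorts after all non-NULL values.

(Bob, NULL); (Frank, NULL); (Ivan, 7); (Ivan, 9); (Ivan, NULL); (Ivan, NULL); (Quinn, NULL); (Sara, NULL); (Tom, NULL); (NULL, NULL)

LEFT JOIN keeps every row from `users`; unmatched rows get NULL for `logins`'s columns.
Matching on a.uid = b.uid.
- a[0] uid=2 → no match; kept with NULLs on the b side.
- a[1] uid=3 → no match; kept with NULLs on the b side.
- a[2] uid=8 → no match; kept with NULLs on the b side.
- a[3] uid=5 → no match; kept with NULLs on the b side.
- a[4] uid=1 → 4 match(es) in b → 4 row(s).
- a[5] uid=3 → no match; kept with NULLs on the b side.
- a[6] uid=4 → no match; kept with NULLs on the b side.
After projecting and ordering:
a.uname | b.attempts
Bob | NULL
Frank | NULL
Ivan | 7
Ivan | 9
Ivan | NULL
Ivan | NULL
Quinn | NULL
Sara | NULL
Tom | NULL
NULL | NULL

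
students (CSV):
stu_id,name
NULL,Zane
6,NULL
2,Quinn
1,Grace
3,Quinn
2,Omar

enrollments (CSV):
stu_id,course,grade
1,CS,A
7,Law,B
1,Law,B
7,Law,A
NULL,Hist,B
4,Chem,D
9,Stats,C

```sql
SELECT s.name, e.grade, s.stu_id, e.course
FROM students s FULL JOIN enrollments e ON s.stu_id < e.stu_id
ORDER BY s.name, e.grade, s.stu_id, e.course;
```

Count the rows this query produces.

23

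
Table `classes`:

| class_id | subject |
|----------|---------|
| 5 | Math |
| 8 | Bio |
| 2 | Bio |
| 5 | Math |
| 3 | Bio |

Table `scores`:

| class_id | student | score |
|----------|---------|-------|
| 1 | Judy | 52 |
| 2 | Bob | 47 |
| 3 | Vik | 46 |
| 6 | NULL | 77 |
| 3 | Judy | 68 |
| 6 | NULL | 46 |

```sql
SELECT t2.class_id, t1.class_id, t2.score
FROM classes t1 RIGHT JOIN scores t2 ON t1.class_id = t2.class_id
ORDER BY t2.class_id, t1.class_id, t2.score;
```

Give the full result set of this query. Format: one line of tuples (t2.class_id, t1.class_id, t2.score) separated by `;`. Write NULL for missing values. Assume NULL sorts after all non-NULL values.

RIGHT JOIN keeps every row from `scores`; unmatched rows get NULL for `classes`'s columns.
Matching on t1.class_id = t2.class_id.
- t1 row (class_id=5): no match.
- t1 row (class_id=8): no match.
- t1 row (class_id=2): matches 1 t2 row(s) → 1 output row(s).
- t1 row (class_id=5): no match.
- t1 row (class_id=3): matches 2 t2 row(s) → 2 output row(s).
- 3 t2 row(s) had no t1 match → kept, t1 columns NULL.
After projecting and ordering:
t2.class_id | t1.class_id | t2.score
1 | NULL | 52
2 | 2 | 47
3 | 3 | 46
3 | 3 | 68
6 | NULL | 46
6 | NULL | 77

(1, NULL, 52); (2, 2, 47); (3, 3, 46); (3, 3, 68); (6, NULL, 46); (6, NULL, 77)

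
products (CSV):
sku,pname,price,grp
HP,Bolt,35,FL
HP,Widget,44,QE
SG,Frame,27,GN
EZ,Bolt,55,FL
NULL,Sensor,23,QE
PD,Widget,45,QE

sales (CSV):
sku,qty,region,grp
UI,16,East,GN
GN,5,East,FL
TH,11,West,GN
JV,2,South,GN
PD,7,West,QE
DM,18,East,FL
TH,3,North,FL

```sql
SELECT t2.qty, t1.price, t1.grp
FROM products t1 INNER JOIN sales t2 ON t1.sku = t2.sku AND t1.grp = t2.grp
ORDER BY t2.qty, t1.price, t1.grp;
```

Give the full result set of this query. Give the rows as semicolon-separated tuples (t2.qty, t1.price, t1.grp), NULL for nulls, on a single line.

(7, 45, QE)

INNER JOIN keeps only pairs where the ON condition holds.
Matching on t1.sku = t2.sku AND t1.grp = t2.grp. A NULL in a compared column never satisfies the condition.
Matched pairs: 1.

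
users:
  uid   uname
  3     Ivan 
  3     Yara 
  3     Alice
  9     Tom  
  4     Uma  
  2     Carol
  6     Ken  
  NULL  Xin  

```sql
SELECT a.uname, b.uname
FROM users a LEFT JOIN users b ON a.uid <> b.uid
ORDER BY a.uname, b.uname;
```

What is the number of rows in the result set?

37

LEFT JOIN keeps every row from `users a`; unmatched rows get NULL for `users b`'s columns.
Matching on a.uid <> b.uid. A NULL in a compared column never satisfies the condition.
- uid=3: 4 matching b row(s), so 4 row(s) emitted.
- uid=3: 4 matching b row(s), so 4 row(s) emitted.
- uid=3: 4 matching b row(s), so 4 row(s) emitted.
- uid=9: 6 matching b row(s), so 6 row(s) emitted.
- uid=4: 6 matching b row(s), so 6 row(s) emitted.
- uid=2: 6 matching b row(s), so 6 row(s) emitted.
- uid=6: 6 matching b row(s), so 6 row(s) emitted.
- uid=NULL: no b row matches, row kept with b columns NULL.
Total: 36 matched + 1 padded = 37 rows.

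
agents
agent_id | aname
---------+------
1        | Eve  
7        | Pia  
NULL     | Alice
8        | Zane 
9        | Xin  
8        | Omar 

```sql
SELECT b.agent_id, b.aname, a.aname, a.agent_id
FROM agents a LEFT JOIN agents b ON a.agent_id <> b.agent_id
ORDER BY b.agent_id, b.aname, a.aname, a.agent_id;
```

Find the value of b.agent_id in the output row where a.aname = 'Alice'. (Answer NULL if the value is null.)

LEFT JOIN keeps every row from `agents a`; unmatched rows get NULL for `agents b`'s columns.
Matching on a.agent_id <> b.agent_id. A NULL in a compared column never satisfies the condition.
- agent_id=1: 4 matching b row(s), so 4 row(s) emitted.
- agent_id=7: 4 matching b row(s), so 4 row(s) emitted.
- agent_id=NULL: no b row matches, row kept with b columns NULL.
- agent_id=8: 3 matching b row(s), so 3 row(s) emitted.
- agent_id=9: 4 matching b row(s), so 4 row(s) emitted.
- agent_id=8: 3 matching b row(s), so 3 row(s) emitted.

NULL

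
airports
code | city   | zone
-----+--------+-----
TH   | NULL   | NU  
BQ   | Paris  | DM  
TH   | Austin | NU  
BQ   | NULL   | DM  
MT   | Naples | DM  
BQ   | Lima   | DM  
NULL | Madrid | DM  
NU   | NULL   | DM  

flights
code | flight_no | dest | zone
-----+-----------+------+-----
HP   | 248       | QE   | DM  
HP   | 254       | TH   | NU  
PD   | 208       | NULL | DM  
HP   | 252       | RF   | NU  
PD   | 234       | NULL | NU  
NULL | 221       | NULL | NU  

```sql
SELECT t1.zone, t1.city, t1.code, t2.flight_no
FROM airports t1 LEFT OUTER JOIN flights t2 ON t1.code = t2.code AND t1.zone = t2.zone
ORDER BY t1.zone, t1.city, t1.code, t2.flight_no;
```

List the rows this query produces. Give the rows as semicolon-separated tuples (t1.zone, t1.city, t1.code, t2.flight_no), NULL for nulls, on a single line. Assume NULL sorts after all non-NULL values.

(DM, Lima, BQ, NULL); (DM, Madrid, NULL, NULL); (DM, Naples, MT, NULL); (DM, Paris, BQ, NULL); (DM, NULL, BQ, NULL); (DM, NULL, NU, NULL); (NU, Austin, TH, NULL); (NU, NULL, TH, NULL)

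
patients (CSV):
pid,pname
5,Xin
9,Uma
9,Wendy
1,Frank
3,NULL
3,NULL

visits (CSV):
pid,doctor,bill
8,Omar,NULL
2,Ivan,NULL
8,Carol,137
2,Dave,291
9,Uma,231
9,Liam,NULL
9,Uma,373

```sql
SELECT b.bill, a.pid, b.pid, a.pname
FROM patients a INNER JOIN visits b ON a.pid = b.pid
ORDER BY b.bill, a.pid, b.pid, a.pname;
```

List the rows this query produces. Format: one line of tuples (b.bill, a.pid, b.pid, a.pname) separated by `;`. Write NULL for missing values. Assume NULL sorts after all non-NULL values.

(231, 9, 9, Uma); (231, 9, 9, Wendy); (373, 9, 9, Uma); (373, 9, 9, Wendy); (NULL, 9, 9, Uma); (NULL, 9, 9, Wendy)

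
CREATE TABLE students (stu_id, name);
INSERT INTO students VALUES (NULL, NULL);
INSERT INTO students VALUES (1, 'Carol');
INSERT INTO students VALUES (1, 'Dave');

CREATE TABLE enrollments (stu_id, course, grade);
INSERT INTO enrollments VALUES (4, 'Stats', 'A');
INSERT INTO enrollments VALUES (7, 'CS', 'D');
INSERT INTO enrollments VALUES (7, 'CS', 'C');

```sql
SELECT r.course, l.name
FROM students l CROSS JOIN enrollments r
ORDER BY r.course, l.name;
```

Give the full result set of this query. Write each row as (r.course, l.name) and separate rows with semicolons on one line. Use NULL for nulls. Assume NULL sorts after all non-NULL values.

CROSS JOIN pairs every row of `students` with every row of `enrollments`: 3 × 3 = 9 rows.
After projecting and ordering:
r.course | l.name
CS | Carol
CS | Carol
CS | Dave
CS | Dave
CS | NULL
CS | NULL
Stats | Carol
Stats | Dave
Stats | NULL

(CS, Carol); (CS, Carol); (CS, Dave); (CS, Dave); (CS, NULL); (CS, NULL); (Stats, Carol); (Stats, Dave); (Stats, NULL)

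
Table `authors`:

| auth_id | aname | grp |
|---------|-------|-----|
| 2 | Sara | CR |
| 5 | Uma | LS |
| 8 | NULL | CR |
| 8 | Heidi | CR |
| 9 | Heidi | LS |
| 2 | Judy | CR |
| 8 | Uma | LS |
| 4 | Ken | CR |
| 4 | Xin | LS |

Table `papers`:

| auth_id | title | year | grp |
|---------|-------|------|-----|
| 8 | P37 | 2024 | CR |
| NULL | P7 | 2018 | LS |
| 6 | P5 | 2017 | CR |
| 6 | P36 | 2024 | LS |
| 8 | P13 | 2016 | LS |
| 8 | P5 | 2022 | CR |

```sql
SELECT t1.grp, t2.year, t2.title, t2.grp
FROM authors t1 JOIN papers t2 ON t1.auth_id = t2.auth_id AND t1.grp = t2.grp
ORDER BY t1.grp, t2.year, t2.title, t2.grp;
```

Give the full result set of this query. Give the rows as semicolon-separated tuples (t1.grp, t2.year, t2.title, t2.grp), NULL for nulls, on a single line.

(CR, 2022, P5, CR); (CR, 2022, P5, CR); (CR, 2024, P37, CR); (CR, 2024, P37, CR); (LS, 2016, P13, LS)

INNER JOIN keeps only pairs where the ON condition holds.
Matching on t1.auth_id = t2.auth_id AND t1.grp = t2.grp. A NULL in a compared column never satisfies the condition.
- auth_id=2, grp=CR: no matching t2 row, dropped.
- auth_id=5, grp=LS: no matching t2 row, dropped.
- auth_id=8, grp=CR: 2 matching t2 row(s), so 2 row(s) emitted.
- auth_id=8, grp=CR: 2 matching t2 row(s), so 2 row(s) emitted.
- auth_id=9, grp=LS: no matching t2 row, dropped.
- auth_id=2, grp=CR: no matching t2 row, dropped.
- auth_id=8, grp=LS: 1 matching t2 row(s), so 1 row(s) emitted.
- auth_id=4, grp=CR: no matching t2 row, dropped.
- auth_id=4, grp=LS: no matching t2 row, dropped.
After projecting and ordering:
t1.grp | t2.year | t2.title | t2.grp
CR | 2022 | P5 | CR
CR | 2022 | P5 | CR
CR | 2024 | P37 | CR
CR | 2024 | P37 | CR
LS | 2016 | P13 | LS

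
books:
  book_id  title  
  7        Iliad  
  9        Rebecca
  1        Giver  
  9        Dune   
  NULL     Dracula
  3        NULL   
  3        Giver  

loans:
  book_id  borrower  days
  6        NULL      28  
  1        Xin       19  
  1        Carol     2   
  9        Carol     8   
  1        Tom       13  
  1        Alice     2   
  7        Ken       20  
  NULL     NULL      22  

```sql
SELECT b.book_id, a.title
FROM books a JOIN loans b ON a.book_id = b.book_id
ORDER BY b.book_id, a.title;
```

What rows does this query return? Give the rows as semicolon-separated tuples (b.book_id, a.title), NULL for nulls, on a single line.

INNER JOIN keeps only pairs where the ON condition holds.
Matching on a.book_id = b.book_id. A NULL in a compared column never satisfies the condition.
Matched pairs: 7.

(1, Giver); (1, Giver); (1, Giver); (1, Giver); (7, Iliad); (9, Dune); (9, Rebecca)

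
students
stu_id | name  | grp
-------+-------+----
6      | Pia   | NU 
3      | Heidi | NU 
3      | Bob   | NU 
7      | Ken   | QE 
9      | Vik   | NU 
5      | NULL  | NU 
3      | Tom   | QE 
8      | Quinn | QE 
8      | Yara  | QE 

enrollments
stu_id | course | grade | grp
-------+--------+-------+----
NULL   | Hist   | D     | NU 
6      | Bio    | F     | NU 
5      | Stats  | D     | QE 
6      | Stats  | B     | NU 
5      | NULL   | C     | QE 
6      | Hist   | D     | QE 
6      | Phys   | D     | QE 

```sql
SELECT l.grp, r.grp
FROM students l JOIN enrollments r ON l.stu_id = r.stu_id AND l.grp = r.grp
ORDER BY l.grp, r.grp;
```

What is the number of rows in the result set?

2

INNER JOIN keeps only pairs where the ON condition holds.
Matching on l.stu_id = r.stu_id AND l.grp = r.grp. A NULL in a compared column never satisfies the condition.
Matched pairs: 2.
Total: 2 rows.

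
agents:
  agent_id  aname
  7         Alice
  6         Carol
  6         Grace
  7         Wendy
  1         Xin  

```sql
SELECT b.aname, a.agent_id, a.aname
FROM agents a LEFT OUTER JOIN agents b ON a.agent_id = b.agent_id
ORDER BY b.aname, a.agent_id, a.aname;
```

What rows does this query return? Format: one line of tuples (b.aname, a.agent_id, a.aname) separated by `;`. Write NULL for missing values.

LEFT JOIN keeps every row from `agents a`; unmatched rows get NULL for `agents b`'s columns.
Matching on a.agent_id = b.agent_id.
- a row (agent_id=7): matches 2 b row(s) → 2 output row(s).
- a row (agent_id=6): matches 2 b row(s) → 2 output row(s).
- a row (agent_id=6): matches 2 b row(s) → 2 output row(s).
- a row (agent_id=7): matches 2 b row(s) → 2 output row(s).
- a row (agent_id=1): matches 1 b row(s) → 1 output row(s).
After projecting and ordering:
b.aname | a.agent_id | a.aname
Alice | 7 | Alice
Alice | 7 | Wendy
Carol | 6 | Carol
Carol | 6 | Grace
Grace | 6 | Carol
Grace | 6 | Grace
Wendy | 7 | Alice
Wendy | 7 | Wendy
Xin | 1 | Xin

(Alice, 7, Alice); (Alice, 7, Wendy); (Carol, 6, Carol); (Carol, 6, Grace); (Grace, 6, Carol); (Grace, 6, Grace); (Wendy, 7, Alice); (Wendy, 7, Wendy); (Xin, 1, Xin)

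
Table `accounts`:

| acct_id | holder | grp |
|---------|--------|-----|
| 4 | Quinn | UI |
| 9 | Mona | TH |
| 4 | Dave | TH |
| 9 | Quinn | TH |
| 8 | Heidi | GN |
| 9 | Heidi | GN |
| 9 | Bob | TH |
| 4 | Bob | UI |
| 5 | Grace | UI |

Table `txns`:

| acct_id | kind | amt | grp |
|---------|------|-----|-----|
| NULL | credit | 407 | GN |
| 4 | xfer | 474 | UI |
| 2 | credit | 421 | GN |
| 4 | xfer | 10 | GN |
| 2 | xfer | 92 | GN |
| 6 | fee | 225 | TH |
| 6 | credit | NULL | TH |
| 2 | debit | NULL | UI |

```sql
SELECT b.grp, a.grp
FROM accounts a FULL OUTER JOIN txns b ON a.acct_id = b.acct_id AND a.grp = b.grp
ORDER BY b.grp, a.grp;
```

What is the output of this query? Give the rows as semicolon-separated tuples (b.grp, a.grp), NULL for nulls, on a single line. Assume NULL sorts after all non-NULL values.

FULL OUTER JOIN keeps every row from both sides; unmatched rows get NULL for the other side's columns.
Matching on a.acct_id = b.acct_id AND a.grp = b.grp. A NULL in a compared column never satisfies the condition.
- a (acct_id=4, grp=UI) pairs with 1 row(s) of b.
- a (acct_id=9, grp=TH) has no partner → padded with NULL.
- a (acct_id=4, grp=TH) has no partner → padded with NULL.
- a (acct_id=9, grp=TH) has no partner → padded with NULL.
- a (acct_id=8, grp=GN) has no partner → padded with NULL.
- a (acct_id=9, grp=GN) has no partner → padded with NULL.
- a (acct_id=9, grp=TH) has no partner → padded with NULL.
- a (acct_id=4, grp=UI) pairs with 1 row(s) of b.
- a (acct_id=5, grp=UI) has no partner → padded with NULL.
- plus 7 unmatched b row(s), each kept with NULL a columns.

(GN, NULL); (GN, NULL); (GN, NULL); (GN, NULL); (TH, NULL); (TH, NULL); (UI, UI); (UI, UI); (UI, NULL); (NULL, GN); (NULL, GN); (NULL, TH); (NULL, TH); (NULL, TH); (NULL, TH); (NULL, UI)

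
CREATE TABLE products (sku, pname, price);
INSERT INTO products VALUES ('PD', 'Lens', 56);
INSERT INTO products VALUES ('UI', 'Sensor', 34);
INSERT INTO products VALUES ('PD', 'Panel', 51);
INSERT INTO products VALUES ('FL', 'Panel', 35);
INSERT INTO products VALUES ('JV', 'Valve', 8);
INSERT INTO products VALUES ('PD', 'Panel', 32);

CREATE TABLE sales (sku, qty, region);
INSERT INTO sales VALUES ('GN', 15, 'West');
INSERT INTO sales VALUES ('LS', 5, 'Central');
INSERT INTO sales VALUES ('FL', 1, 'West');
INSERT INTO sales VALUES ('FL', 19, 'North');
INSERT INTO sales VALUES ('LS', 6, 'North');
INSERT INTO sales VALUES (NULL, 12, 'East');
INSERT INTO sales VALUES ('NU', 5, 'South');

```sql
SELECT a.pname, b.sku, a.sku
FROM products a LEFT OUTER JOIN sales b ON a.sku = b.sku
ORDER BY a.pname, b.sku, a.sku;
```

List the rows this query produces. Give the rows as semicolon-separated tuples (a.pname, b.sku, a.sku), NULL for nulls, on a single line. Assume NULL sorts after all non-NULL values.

LEFT JOIN keeps every row from `products`; unmatched rows get NULL for `sales`'s columns.
Matching on a.sku = b.sku. A NULL in a compared column never satisfies the condition.
- a (sku=PD) has no partner → padded with NULL.
- a (sku=UI) has no partner → padded with NULL.
- a (sku=PD) has no partner → padded with NULL.
- a (sku=FL) pairs with 2 row(s) of b.
- a (sku=JV) has no partner → padded with NULL.
- a (sku=PD) has no partner → padded with NULL.
After projecting and ordering:
a.pname | b.sku | a.sku
Lens | NULL | PD
Panel | FL | FL
Panel | FL | FL
Panel | NULL | PD
Panel | NULL | PD
Sensor | NULL | UI
Valve | NULL | JV

(Lens, NULL, PD); (Panel, FL, FL); (Panel, FL, FL); (Panel, NULL, PD); (Panel, NULL, PD); (Sensor, NULL, UI); (Valve, NULL, JV)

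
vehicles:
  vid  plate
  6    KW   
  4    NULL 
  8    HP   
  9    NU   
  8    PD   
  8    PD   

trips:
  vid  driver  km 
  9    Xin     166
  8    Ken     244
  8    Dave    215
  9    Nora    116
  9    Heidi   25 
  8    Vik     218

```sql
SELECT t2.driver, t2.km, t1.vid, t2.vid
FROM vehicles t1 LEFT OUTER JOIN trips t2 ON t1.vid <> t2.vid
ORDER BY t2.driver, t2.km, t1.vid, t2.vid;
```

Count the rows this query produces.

LEFT JOIN keeps every row from `vehicles`; unmatched rows get NULL for `trips`'s columns.
Matching on t1.vid <> t2.vid.
- t1 row (vid=6): matches 6 t2 row(s) → 6 output row(s).
- t1 row (vid=4): matches 6 t2 row(s) → 6 output row(s).
- t1 row (vid=8): matches 3 t2 row(s) → 3 output row(s).
- t1 row (vid=9): matches 3 t2 row(s) → 3 output row(s).
- t1 row (vid=8): matches 3 t2 row(s) → 3 output row(s).
- t1 row (vid=8): matches 3 t2 row(s) → 3 output row(s).
Total: 24 rows.

24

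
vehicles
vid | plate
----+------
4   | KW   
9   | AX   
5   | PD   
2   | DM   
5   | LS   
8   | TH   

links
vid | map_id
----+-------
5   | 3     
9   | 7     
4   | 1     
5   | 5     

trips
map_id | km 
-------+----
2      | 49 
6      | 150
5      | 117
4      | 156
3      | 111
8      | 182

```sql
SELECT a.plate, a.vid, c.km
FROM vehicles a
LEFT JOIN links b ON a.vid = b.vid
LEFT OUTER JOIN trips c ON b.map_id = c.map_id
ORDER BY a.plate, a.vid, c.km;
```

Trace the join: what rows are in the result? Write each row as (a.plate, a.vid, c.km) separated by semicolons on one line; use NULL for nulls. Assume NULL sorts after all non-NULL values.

Evaluate left to right. First `vehicles a LEFT JOIN links b` on vid: 8 row(s).
Then LEFT JOIN `trips c` on map_id: each of those 8 rows is kept; rows whose b.map_id has no match in c get NULL for c's columns.

(AX, 9, NULL); (DM, 2, NULL); (KW, 4, NULL); (LS, 5, 111); (LS, 5, 117); (PD, 5, 111); (PD, 5, 117); (TH, 8, NULL)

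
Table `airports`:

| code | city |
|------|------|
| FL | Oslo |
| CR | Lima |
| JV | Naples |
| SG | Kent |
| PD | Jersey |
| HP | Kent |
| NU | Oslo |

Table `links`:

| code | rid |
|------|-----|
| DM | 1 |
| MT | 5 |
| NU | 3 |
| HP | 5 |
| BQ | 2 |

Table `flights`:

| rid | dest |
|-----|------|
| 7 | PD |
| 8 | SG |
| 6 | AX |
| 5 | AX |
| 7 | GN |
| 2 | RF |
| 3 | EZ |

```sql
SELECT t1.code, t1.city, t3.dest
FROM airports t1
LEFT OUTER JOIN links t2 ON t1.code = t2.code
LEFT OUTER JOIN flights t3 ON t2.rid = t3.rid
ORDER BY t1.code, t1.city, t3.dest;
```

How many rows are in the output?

Step 1 — t1 LEFT JOIN t2 on code → 7 row(s).
Then LEFT JOIN `flights t3` on rid: each of those 7 rows is kept; rows whose t2.rid has no match in t3 get NULL for t3's columns.
Result: 7 row(s).

7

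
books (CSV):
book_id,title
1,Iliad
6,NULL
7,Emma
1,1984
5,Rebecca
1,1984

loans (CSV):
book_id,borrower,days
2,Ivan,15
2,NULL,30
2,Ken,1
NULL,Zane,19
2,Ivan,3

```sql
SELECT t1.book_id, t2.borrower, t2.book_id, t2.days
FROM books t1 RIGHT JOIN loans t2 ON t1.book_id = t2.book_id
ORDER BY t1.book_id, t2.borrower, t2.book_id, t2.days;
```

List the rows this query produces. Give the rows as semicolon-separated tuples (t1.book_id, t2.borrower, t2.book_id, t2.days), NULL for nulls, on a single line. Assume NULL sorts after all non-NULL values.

(NULL, Ivan, 2, 3); (NULL, Ivan, 2, 15); (NULL, Ken, 2, 1); (NULL, Zane, NULL, 19); (NULL, NULL, 2, 30)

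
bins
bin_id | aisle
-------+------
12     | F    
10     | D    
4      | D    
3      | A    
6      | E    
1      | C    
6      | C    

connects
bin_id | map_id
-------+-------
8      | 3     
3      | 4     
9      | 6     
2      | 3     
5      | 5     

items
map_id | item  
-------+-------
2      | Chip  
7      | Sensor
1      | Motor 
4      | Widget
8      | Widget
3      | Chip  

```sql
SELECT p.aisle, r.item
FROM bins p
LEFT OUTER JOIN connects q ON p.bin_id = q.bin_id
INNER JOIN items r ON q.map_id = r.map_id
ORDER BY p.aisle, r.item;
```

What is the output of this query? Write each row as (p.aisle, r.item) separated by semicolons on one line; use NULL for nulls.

(A, Widget)

Joins associate left-to-right: bins LEFT JOIN connects on bin_id gives 7 intermediate row(s).
Then INNER JOIN `items r` on map_id: keep only rows whose q.map_id appears in r.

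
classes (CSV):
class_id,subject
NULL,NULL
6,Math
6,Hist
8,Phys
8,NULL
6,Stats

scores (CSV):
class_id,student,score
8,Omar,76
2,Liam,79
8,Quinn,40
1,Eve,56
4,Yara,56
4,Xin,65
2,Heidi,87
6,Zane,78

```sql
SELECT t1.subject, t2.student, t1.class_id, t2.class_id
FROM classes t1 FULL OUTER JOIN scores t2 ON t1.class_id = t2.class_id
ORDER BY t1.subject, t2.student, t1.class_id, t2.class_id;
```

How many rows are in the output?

13

FULL OUTER JOIN keeps every row from both sides; unmatched rows get NULL for the other side's columns.
Matching on t1.class_id = t2.class_id. A NULL in a compared column never satisfies the condition.
- t1[0] class_id=NULL → no match; kept with NULLs on the t2 side.
- t1[1] class_id=6 → 1 match(es) in t2 → 1 row(s).
- t1[2] class_id=6 → 1 match(es) in t2 → 1 row(s).
- t1[3] class_id=8 → 2 match(es) in t2 → 2 row(s).
- t1[4] class_id=8 → 2 match(es) in t2 → 2 row(s).
- t1[5] class_id=6 → 1 match(es) in t2 → 1 row(s).
- 5 row(s) from t2 found no t1 partner → padded with NULL.
Total: 7 matched + 6 padded = 13 rows.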